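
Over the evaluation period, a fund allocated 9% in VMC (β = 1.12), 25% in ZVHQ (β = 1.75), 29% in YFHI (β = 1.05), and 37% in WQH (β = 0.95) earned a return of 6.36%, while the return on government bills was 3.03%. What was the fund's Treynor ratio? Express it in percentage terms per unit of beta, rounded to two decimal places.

β_P = 0.09×1.12 + 0.25×1.75 + 0.29×1.05 + 0.37×0.95 = 1.1943
Treynor = (R_P − R_f) / β_P = (6.36% − 3.03%) / 1.1943 = 3.33% / 1.1943 = 2.79%

2.79%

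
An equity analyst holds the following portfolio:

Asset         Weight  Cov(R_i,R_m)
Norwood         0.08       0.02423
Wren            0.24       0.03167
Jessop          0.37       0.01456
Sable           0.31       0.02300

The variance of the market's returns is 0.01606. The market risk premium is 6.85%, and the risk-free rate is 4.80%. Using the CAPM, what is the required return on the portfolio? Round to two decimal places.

14.21%

β_Norwood = 0.02423 / 0.01606 = 1.5087
β_Wren = 0.03167 / 0.01606 = 1.9720
β_Jessop = 0.01456 / 0.01606 = 0.9066
β_Sable = 0.02300 / 0.01606 = 1.4321
β_P = Σ w_i β_i = 0.08×1.5087 + 0.24×1.9720 + 0.37×0.9066 + 0.31×1.4321 = 1.3734
E(R_P) = R_f + β_P × MRP = 4.80% + 1.3734 × 6.85% = 14.21%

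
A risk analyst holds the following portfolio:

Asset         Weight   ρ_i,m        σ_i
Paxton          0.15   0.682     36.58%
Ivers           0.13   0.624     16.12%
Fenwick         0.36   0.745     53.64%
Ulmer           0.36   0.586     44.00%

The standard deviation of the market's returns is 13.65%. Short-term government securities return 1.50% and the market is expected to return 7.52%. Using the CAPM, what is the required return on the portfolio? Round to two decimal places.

β_Paxton = 0.682 × 36.58% / 13.65% = 1.8277
β_Ivers = 0.624 × 16.12% / 13.65% = 0.7369
β_Fenwick = 0.745 × 53.64% / 13.65% = 2.9276
β_Ulmer = 0.586 × 44.00% / 13.65% = 1.8889
β_P = Σ w_i β_i = 0.15×1.8277 + 0.13×0.7369 + 0.36×2.9276 + 0.36×1.8889 = 2.1039
MRP = 7.52% − 1.50% = 6.02%
E(R_P) = R_f + β_P × MRP = 1.50% + 2.1039 × 6.02% = 14.17%

14.17%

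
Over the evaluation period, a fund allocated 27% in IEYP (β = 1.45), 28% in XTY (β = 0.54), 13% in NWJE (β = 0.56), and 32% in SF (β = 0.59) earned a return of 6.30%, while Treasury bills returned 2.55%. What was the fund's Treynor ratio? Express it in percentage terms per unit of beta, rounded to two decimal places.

4.66%

β_P = 0.27×1.45 + 0.28×0.54 + 0.13×0.56 + 0.32×0.59 = 0.8043
Treynor = (R_P − R_f) / β_P = (6.30% − 2.55%) / 0.8043 = 3.75% / 0.8043 = 4.66%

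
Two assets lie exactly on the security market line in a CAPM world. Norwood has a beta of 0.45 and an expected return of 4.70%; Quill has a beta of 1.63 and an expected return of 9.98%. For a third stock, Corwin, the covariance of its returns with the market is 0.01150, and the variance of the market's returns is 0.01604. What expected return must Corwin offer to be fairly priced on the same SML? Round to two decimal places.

MRP = (9.98% − 4.70%) / (1.63 − 0.45) = 4.4746%
R_f = 4.70% − 0.45 × 4.4746% = 2.6864%
β_Corwin = Cov / Var(R_m) = 0.01150 / 0.01604 = 0.7170
E(R_Corwin) = R_f + β × MRP = 2.6864% + 0.7170 × 4.4746% = 5.89%

5.89%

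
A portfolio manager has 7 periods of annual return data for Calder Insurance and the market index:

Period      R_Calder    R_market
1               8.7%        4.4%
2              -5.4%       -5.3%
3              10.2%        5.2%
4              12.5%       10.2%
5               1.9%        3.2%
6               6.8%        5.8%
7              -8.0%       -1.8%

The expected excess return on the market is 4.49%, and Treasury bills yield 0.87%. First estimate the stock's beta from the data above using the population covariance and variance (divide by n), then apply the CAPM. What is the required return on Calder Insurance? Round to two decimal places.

Mean R_i = (8.7 − 5.4 + 10.2 + 12.5 + 1.9 + 6.8 − 8.0) / 7 = 3.8143%
Mean R_m = (4.4 − 5.3 + 5.2 + 10.2 + 3.2 + 5.8 − 1.8) / 7 = 3.1000%
Σ(R_i − R̄_i)(R_m − R̄_m) = 224.5900  ⇒  Cov = 224.5900 / 7 = 32.0843
Σ(R_m − R̄_m)² = 158.3800  ⇒  Var(R_m) = 158.3800 / 7 = 22.6257
β = Cov / Var(R_m) = 32.0843 / 22.6257 = 1.4180
E(R) = R_f + β × MRP = 0.87% + 1.4180 × 4.49% = 7.24%

7.24%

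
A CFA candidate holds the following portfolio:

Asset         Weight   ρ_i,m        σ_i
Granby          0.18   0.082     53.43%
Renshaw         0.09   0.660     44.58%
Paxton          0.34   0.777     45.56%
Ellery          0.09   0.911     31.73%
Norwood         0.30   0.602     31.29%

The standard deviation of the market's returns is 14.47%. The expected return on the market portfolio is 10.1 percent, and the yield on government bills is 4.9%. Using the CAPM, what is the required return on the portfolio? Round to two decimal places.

β_Granby = 0.082 × 53.43% / 14.47% = 0.3028
β_Renshaw = 0.660 × 44.58% / 14.47% = 2.0334
β_Paxton = 0.777 × 45.56% / 14.47% = 2.4464
β_Ellery = 0.911 × 31.73% / 14.47% = 1.9977
β_Norwood = 0.602 × 31.29% / 14.47% = 1.3018
β_P = Σ w_i β_i = 0.18×0.3028 + 0.09×2.0334 + 0.34×2.4464 + 0.09×1.9977 + 0.30×1.3018 = 1.6396
MRP = 10.1% − 4.9% = 5.20%
E(R_P) = R_f + β_P × MRP = 4.9% + 1.6396 × 5.2% = 13.43%

13.43%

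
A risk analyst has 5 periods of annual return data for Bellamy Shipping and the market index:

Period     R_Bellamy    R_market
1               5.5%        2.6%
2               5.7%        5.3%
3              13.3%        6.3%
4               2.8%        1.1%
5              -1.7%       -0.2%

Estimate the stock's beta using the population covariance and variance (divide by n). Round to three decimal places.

1.802

Mean R_i = (5.5 + 5.7 + 13.3 + 2.8 − 1.7) / 5 = 5.1200%
Mean R_m = (2.6 + 5.3 + 6.3 + 1.1 − 0.2) / 5 = 3.0200%
Σ(R_i − R̄_i)(R_m − R̄_m) = 54.4080  ⇒  Cov = 54.4080 / 5 = 10.8816
Σ(R_m − R̄_m)² = 30.1880  ⇒  Var(R_m) = 30.1880 / 5 = 6.0376
β = Cov / Var(R_m) = 10.8816 / 6.0376 = 1.8023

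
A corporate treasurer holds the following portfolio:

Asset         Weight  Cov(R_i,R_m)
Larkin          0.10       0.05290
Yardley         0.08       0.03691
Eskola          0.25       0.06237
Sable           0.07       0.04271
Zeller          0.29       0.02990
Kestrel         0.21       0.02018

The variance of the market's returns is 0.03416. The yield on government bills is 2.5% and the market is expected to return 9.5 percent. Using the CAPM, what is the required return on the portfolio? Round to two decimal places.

β_Larkin = 0.05290 / 0.03416 = 1.5486
β_Yardley = 0.03691 / 0.03416 = 1.0805
β_Eskola = 0.06237 / 0.03416 = 1.8258
β_Sable = 0.04271 / 0.03416 = 1.2503
β_Zeller = 0.02990 / 0.03416 = 0.8753
β_Kestrel = 0.02018 / 0.03416 = 0.5907
β_P = Σ w_i β_i = 0.10×1.5486 + 0.08×1.0805 + 0.25×1.8258 + 0.07×1.2503 + 0.29×0.8753 + 0.21×0.5907 = 1.1632
MRP = 9.5% − 2.5% = 7.00%
E(R_P) = R_f + β_P × MRP = 2.5% + 1.1632 × 7.0% = 10.64%

10.64%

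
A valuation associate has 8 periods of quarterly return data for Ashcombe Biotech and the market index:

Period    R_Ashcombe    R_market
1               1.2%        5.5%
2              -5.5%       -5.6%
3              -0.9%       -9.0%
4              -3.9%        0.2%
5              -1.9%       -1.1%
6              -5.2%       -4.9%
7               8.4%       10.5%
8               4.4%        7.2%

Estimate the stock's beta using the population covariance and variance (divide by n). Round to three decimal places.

0.588

Mean R_i = (1.2 − 5.5 − 0.9 − 3.9 − 1.9 − 5.2 + 8.4 + 4.4) / 8 = -0.4250%
Mean R_m = (5.5 − 5.6 − 9.0 + 0.2 − 1.1 − 4.9 + 10.5 + 7.2) / 8 = 0.3500%
Σ(R_i − R̄_i)(R_m − R̄_m) = 193.3600  ⇒  Cov = 193.3600 / 8 = 24.1700
Σ(R_m − R̄_m)² = 328.9800  ⇒  Var(R_m) = 328.9800 / 8 = 41.1225
β = Cov / Var(R_m) = 24.1700 / 41.1225 = 0.5878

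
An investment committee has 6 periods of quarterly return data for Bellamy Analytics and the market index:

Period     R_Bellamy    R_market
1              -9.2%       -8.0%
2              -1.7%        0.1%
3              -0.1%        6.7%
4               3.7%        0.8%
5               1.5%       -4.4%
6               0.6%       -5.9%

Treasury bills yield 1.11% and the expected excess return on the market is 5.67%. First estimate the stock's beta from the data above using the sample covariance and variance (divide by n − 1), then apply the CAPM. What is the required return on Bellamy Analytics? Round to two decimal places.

3.32%

Mean R_i = (-9.2 − 1.7 − 0.1 + 3.7 + 1.5 + 0.6) / 6 = -0.8667%
Mean R_m = (-8.0 + 0.1 + 6.7 + 0.8 − 4.4 − 5.9) / 6 = -1.7833%
Σ(R_i − R̄_i)(R_m − R̄_m) = 56.3067  ⇒  Cov = 56.3067 / 5 = 11.2613
Σ(R_m − R̄_m)² = 144.6283  ⇒  Var(R_m) = 144.6283 / 5 = 28.9257
β = Cov / Var(R_m) = 11.2613 / 28.9257 = 0.3893
E(R) = R_f + β × MRP = 1.11% + 0.3893 × 5.67% = 3.32%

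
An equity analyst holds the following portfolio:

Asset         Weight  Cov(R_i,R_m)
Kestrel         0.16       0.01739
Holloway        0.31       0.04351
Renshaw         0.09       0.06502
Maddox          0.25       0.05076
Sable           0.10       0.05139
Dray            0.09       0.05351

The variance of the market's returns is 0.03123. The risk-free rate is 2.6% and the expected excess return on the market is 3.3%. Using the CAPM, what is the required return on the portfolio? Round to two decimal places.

β_Kestrel = 0.01739 / 0.03123 = 0.5568
β_Holloway = 0.04351 / 0.03123 = 1.3932
β_Renshaw = 0.06502 / 0.03123 = 2.0820
β_Maddox = 0.05076 / 0.03123 = 1.6254
β_Sable = 0.05139 / 0.03123 = 1.6455
β_Dray = 0.05351 / 0.03123 = 1.7134
β_P = Σ w_i β_i = 0.16×0.5568 + 0.31×1.3932 + 0.09×2.0820 + 0.25×1.6254 + 0.10×1.6455 + 0.09×1.7134 = 1.4335
E(R_P) = R_f + β_P × MRP = 2.6% + 1.4335 × 3.3% = 7.33%

7.33%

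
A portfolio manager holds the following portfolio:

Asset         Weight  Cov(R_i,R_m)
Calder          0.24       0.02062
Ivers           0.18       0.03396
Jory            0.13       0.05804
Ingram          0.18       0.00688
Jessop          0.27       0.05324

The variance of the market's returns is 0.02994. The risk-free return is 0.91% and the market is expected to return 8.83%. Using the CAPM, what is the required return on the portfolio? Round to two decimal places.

β_Calder = 0.02062 / 0.02994 = 0.6887
β_Ivers = 0.03396 / 0.02994 = 1.1343
β_Jory = 0.05804 / 0.02994 = 1.9385
β_Ingram = 0.00688 / 0.02994 = 0.2298
β_Jessop = 0.05324 / 0.02994 = 1.7782
β_P = Σ w_i β_i = 0.24×0.6887 + 0.18×1.1343 + 0.13×1.9385 + 0.18×0.2298 + 0.27×1.7782 = 1.1429
MRP = 8.83% − 0.91% = 7.92%
E(R_P) = R_f + β_P × MRP = 0.91% + 1.1429 × 7.92% = 9.96%

9.96%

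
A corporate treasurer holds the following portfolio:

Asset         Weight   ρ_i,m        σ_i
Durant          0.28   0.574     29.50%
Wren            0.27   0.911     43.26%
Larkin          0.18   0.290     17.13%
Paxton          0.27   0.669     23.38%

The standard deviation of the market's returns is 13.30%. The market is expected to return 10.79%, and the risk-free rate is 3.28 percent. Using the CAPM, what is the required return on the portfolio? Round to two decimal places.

β_Durant = 0.574 × 29.50% / 13.30% = 1.2732
β_Wren = 0.911 × 43.26% / 13.30% = 2.9631
β_Larkin = 0.290 × 17.13% / 13.30% = 0.3735
β_Paxton = 0.669 × 23.38% / 13.30% = 1.1760
β_P = Σ w_i β_i = 0.28×1.2732 + 0.27×2.9631 + 0.18×0.3735 + 0.27×1.1760 = 1.5413
MRP = 10.79% − 3.28% = 7.51%
E(R_P) = R_f + β_P × MRP = 3.28% + 1.5413 × 7.51% = 14.86%

14.86%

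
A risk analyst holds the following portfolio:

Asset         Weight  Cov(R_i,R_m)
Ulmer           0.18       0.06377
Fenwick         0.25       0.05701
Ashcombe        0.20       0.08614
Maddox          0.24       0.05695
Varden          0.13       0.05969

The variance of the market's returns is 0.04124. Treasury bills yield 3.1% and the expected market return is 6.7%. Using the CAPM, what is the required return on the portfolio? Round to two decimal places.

β_Ulmer = 0.06377 / 0.04124 = 1.5463
β_Fenwick = 0.05701 / 0.04124 = 1.3824
β_Ashcombe = 0.08614 / 0.04124 = 2.0887
β_Maddox = 0.05695 / 0.04124 = 1.3809
β_Varden = 0.05969 / 0.04124 = 1.4474
β_P = Σ w_i β_i = 0.18×1.5463 + 0.25×1.3824 + 0.20×2.0887 + 0.24×1.3809 + 0.13×1.4474 = 1.5613
MRP = 6.7% − 3.1% = 3.60%
E(R_P) = R_f + β_P × MRP = 3.1% + 1.5613 × 3.6% = 8.72%

8.72%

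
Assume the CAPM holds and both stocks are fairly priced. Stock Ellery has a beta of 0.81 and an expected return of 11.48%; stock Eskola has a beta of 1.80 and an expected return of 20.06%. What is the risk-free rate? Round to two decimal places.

4.46%

Both satisfy E(R) = R_f + β·MRP, so the slope of the SML is
MRP = (20.06% − 11.48%) / (1.80 − 0.81) = 8.58% / 0.99 = 8.6667%
R_f = E(R_Ellery) − β_Ellery·MRP = 11.48% − 0.81 × 8.6667% = 4.4600%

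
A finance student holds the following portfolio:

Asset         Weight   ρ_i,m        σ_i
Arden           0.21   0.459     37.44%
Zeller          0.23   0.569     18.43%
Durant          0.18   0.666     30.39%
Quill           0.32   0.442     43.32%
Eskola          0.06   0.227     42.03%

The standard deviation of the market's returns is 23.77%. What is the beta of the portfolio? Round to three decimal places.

β_Arden = 0.459 × 37.44% / 23.77% = 0.7230
β_Zeller = 0.569 × 18.43% / 23.77% = 0.4412
β_Durant = 0.666 × 30.39% / 23.77% = 0.8515
β_Quill = 0.442 × 43.32% / 23.77% = 0.8055
β_Eskola = 0.227 × 42.03% / 23.77% = 0.4014
β_P = Σ w_i β_i = 0.21×0.7230 + 0.23×0.4412 + 0.18×0.8515 + 0.32×0.8055 + 0.06×0.4014 = 0.6884

0.688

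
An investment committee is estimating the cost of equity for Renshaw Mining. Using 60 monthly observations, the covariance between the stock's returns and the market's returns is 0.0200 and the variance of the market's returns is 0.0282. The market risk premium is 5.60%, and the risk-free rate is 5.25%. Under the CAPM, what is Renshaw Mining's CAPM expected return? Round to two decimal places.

β = Cov(R_i, R_m) / Var(R_m) = 0.0200 / 0.0282 = 0.7092
E(R) = R_f + β × MRP = 5.25% + 0.7092 × 5.60% = 9.22%

9.22%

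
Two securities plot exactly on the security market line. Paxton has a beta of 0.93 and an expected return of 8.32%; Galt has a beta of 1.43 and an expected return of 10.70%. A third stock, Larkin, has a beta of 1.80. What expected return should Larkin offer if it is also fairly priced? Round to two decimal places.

12.46%

MRP (SML slope) = (10.70% − 8.32%) / (1.43 − 0.93) = 2.38% / 0.50 = 4.7600%
R_f (intercept) = 8.32% − 0.93 × 4.7600% = 3.8932%
E(R_Larkin) = R_f + β × MRP = 3.8932% + 1.80 × 4.7600% = 12.46%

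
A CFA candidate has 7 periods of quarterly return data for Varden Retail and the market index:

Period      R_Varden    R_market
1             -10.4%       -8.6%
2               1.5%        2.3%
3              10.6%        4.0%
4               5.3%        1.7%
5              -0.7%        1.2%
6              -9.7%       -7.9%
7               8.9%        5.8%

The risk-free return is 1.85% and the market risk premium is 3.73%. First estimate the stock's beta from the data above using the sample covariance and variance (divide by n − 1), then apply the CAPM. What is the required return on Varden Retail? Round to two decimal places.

Mean R_i = (-10.4 + 1.5 + 10.6 + 5.3 − 0.7 − 9.7 + 8.9) / 7 = 0.7857%
Mean R_m = (-8.6 + 2.3 + 4.0 + 1.7 + 1.2 − 7.9 + 5.8) / 7 = -0.2143%
Σ(R_i − R̄_i)(R_m − R̄_m) = 272.8886  ⇒  Cov = 272.8886 / 6 = 45.4814
Σ(R_m − R̄_m)² = 195.3086  ⇒  Var(R_m) = 195.3086 / 6 = 32.5514
β = Cov / Var(R_m) = 45.4814 / 32.5514 = 1.3972
E(R) = R_f + β × MRP = 1.85% + 1.3972 × 3.73% = 7.06%

7.06%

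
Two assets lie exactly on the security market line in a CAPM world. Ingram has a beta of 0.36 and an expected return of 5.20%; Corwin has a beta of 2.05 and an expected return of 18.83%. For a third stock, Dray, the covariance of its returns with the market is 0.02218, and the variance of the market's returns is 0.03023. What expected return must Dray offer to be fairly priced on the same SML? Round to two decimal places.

MRP = (18.83% − 5.20%) / (2.05 − 0.36) = 8.0651%
R_f = 5.20% − 0.36 × 8.0651% = 2.2966%
β_Dray = Cov / Var(R_m) = 0.02218 / 0.03023 = 0.7337
E(R_Dray) = R_f + β × MRP = 2.2966% + 0.7337 × 8.0651% = 8.21%

8.21%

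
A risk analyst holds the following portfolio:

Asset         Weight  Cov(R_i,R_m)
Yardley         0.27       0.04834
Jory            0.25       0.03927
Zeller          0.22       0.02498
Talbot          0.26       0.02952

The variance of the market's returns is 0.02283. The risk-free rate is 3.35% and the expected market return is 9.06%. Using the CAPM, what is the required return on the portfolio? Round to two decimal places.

β_Yardley = 0.04834 / 0.02283 = 2.1174
β_Jory = 0.03927 / 0.02283 = 1.7201
β_Zeller = 0.02498 / 0.02283 = 1.0942
β_Talbot = 0.02952 / 0.02283 = 1.2930
β_P = Σ w_i β_i = 0.27×2.1174 + 0.25×1.7201 + 0.22×1.0942 + 0.26×1.2930 = 1.5786
MRP = 9.06% − 3.35% = 5.71%
E(R_P) = R_f + β_P × MRP = 3.35% + 1.5786 × 5.71% = 12.36%

12.36%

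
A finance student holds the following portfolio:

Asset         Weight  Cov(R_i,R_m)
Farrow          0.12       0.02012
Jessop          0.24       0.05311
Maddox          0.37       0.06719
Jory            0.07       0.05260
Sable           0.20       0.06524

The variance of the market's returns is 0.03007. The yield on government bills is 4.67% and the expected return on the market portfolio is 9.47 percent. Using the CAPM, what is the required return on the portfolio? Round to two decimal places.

β_Farrow = 0.02012 / 0.03007 = 0.6691
β_Jessop = 0.05311 / 0.03007 = 1.7662
β_Maddox = 0.06719 / 0.03007 = 2.2345
β_Jory = 0.05260 / 0.03007 = 1.7493
β_Sable = 0.06524 / 0.03007 = 2.1696
β_P = Σ w_i β_i = 0.12×0.6691 + 0.24×1.7662 + 0.37×2.2345 + 0.07×1.7493 + 0.20×2.1696 = 1.8873
MRP = 9.47% − 4.67% = 4.80%
E(R_P) = R_f + β_P × MRP = 4.67% + 1.8873 × 4.80% = 13.73%

13.73%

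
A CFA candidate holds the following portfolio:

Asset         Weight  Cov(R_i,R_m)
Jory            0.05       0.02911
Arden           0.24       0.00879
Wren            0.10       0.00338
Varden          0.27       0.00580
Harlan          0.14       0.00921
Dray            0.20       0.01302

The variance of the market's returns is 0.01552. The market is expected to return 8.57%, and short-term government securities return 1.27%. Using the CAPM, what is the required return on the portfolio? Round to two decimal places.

5.67%

β_Jory = 0.02911 / 0.01552 = 1.8756
β_Arden = 0.00879 / 0.01552 = 0.5664
β_Wren = 0.00338 / 0.01552 = 0.2178
β_Varden = 0.00580 / 0.01552 = 0.3737
β_Harlan = 0.00921 / 0.01552 = 0.5934
β_Dray = 0.01302 / 0.01552 = 0.8389
β_P = Σ w_i β_i = 0.05×1.8756 + 0.24×0.5664 + 0.10×0.2178 + 0.27×0.3737 + 0.14×0.5934 + 0.20×0.8389 = 0.6033
MRP = 8.57% − 1.27% = 7.30%
E(R_P) = R_f + β_P × MRP = 1.27% + 0.6033 × 7.30% = 5.67%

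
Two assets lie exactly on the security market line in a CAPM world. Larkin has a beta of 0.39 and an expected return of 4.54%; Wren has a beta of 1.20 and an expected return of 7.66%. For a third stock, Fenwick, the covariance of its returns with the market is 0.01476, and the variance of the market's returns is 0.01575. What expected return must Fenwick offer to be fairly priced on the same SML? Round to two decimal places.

MRP = (7.66% − 4.54%) / (1.20 − 0.39) = 3.8519%
R_f = 4.54% − 0.39 × 3.8519% = 3.0378%
β_Fenwick = Cov / Var(R_m) = 0.01476 / 0.01575 = 0.9371
E(R_Fenwick) = R_f + β × MRP = 3.0378% + 0.9371 × 3.8519% = 6.65%

6.65%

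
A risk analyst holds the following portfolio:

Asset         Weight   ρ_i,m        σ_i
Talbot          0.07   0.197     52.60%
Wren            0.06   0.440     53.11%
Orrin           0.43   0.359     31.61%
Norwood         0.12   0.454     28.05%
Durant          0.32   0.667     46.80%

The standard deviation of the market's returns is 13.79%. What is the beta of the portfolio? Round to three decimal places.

1.343

β_Talbot = 0.197 × 52.60% / 13.79% = 0.7514
β_Wren = 0.440 × 53.11% / 13.79% = 1.6946
β_Orrin = 0.359 × 31.61% / 13.79% = 0.8229
β_Norwood = 0.454 × 28.05% / 13.79% = 0.9235
β_Durant = 0.667 × 46.80% / 13.79% = 2.2636
β_P = Σ w_i β_i = 0.07×0.7514 + 0.06×1.6946 + 0.43×0.8229 + 0.12×0.9235 + 0.32×2.2636 = 1.3433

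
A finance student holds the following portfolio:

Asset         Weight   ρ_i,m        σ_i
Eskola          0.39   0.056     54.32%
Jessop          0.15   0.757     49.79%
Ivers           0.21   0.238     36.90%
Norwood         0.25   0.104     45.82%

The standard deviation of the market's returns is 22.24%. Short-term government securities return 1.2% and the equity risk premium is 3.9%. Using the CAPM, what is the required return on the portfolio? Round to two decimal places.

2.93%

β_Eskola = 0.056 × 54.32% / 22.24% = 0.1368
β_Jessop = 0.757 × 49.79% / 22.24% = 1.6947
β_Ivers = 0.238 × 36.90% / 22.24% = 0.3949
β_Norwood = 0.104 × 45.82% / 22.24% = 0.2143
β_P = Σ w_i β_i = 0.39×0.1368 + 0.15×1.6947 + 0.21×0.3949 + 0.25×0.2143 = 0.4441
E(R_P) = R_f + β_P × MRP = 1.2% + 0.4441 × 3.9% = 2.93%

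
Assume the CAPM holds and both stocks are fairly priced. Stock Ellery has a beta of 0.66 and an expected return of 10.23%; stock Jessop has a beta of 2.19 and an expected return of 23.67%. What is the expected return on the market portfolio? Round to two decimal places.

Both satisfy E(R) = R_f + β·MRP, so the slope of the SML is
MRP = (23.67% − 10.23%) / (2.19 − 0.66) = 13.44% / 1.53 = 8.7843%
R_f = E(R_Ellery) − β_Ellery·MRP = 10.23% − 0.66 × 8.7843% = 4.4324%
E(R_m) = R_f + MRP = 4.4324% + 8.7843% = 13.22%

13.22%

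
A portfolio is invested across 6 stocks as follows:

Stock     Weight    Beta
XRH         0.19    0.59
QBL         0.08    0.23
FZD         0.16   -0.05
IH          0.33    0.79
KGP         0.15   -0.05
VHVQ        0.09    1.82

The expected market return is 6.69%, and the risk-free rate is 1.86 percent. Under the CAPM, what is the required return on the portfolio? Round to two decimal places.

β_P = Σ w_i β_i = 0.19×0.59 + 0.08×0.23 + 0.16×-0.05 + 0.33×0.79 + 0.15×-0.05 + 0.09×1.82 = 0.5395
MRP = 6.69% − 1.86% = 4.83%
E(R_P) = R_f + β_P × MRP = 1.86% + 0.5395 × 4.83% = 4.47%

4.47%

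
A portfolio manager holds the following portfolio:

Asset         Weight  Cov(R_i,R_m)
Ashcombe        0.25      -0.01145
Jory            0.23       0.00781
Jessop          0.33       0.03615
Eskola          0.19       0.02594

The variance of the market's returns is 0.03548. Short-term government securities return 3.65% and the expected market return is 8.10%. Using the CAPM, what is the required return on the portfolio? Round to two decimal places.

β_Ashcombe = -0.01145 / 0.03548 = -0.3227
β_Jory = 0.00781 / 0.03548 = 0.2201
β_Jessop = 0.03615 / 0.03548 = 1.0189
β_Eskola = 0.02594 / 0.03548 = 0.7311
β_P = Σ w_i β_i = 0.25×-0.3227 + 0.23×0.2201 + 0.33×1.0189 + 0.19×0.7311 = 0.4451
MRP = 8.10% − 3.65% = 4.45%
E(R_P) = R_f + β_P × MRP = 3.65% + 0.4451 × 4.45% = 5.63%

5.63%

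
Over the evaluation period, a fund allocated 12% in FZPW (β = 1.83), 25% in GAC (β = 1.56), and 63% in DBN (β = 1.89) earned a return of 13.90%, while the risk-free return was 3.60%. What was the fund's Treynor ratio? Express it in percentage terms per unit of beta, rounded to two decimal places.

β_P = 0.12×1.83 + 0.25×1.56 + 0.63×1.89 = 1.8003
Treynor = (R_P − R_f) / β_P = (13.90% − 3.60%) / 1.8003 = 10.30% / 1.8003 = 5.72%

5.72%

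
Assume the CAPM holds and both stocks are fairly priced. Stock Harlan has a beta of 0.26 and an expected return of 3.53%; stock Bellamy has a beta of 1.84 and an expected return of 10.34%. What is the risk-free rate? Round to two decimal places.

2.41%

Both satisfy E(R) = R_f + β·MRP, so the slope of the SML is
MRP = (10.34% − 3.53%) / (1.84 − 0.26) = 6.81% / 1.58 = 4.3101%
R_f = E(R_Harlan) − β_Harlan·MRP = 3.53% − 0.26 × 4.3101% = 2.4094%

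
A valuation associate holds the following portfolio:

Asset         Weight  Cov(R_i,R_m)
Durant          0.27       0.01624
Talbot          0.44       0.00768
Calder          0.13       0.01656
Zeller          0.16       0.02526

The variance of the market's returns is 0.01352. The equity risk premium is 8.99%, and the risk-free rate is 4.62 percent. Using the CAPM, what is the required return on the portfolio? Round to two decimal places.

β_Durant = 0.01624 / 0.01352 = 1.2012
β_Talbot = 0.00768 / 0.01352 = 0.5680
β_Calder = 0.01656 / 0.01352 = 1.2249
β_Zeller = 0.02526 / 0.01352 = 1.8683
β_P = Σ w_i β_i = 0.27×1.2012 + 0.44×0.5680 + 0.13×1.2249 + 0.16×1.8683 = 1.0324
E(R_P) = R_f + β_P × MRP = 4.62% + 1.0324 × 8.99% = 13.90%

13.90%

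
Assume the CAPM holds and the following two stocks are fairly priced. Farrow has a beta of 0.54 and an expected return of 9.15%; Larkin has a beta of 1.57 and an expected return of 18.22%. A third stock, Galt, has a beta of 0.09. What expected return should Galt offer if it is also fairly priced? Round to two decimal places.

5.19%

MRP (SML slope) = (18.22% − 9.15%) / (1.57 − 0.54) = 9.07% / 1.03 = 8.8058%
R_f (intercept) = 9.15% − 0.54 × 8.8058% = 4.3949%
E(R_Galt) = R_f + β × MRP = 4.3949% + 0.09 × 8.8058% = 5.19%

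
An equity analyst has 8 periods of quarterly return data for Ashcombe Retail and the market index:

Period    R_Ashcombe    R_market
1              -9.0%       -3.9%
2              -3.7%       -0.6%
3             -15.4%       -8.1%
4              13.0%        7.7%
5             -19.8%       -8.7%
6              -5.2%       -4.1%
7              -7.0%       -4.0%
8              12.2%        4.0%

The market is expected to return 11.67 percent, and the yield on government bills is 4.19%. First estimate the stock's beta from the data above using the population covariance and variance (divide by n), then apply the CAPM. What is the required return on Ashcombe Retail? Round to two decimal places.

Mean R_i = (-9.0 − 3.7 − 15.4 + 13.0 − 19.8 − 5.2 − 7.0 + 12.2) / 8 = -4.3625%
Mean R_m = (-3.9 − 0.6 − 8.1 + 7.7 − 8.7 − 4.1 − 4.0 + 4.0) / 8 = -2.2125%
Σ(R_i − R̄_i)(R_m − R̄_m) = 455.3238  ⇒  Cov = 455.3238 / 8 = 56.9155
Σ(R_m − R̄_m)² = 225.8088  ⇒  Var(R_m) = 225.8088 / 8 = 28.2261
β = Cov / Var(R_m) = 56.9155 / 28.2261 = 2.0164
MRP = 11.67% − 4.19% = 7.48%
E(R) = R_f + β × MRP = 4.19% + 2.0164 × 7.48% = 19.27%

19.27%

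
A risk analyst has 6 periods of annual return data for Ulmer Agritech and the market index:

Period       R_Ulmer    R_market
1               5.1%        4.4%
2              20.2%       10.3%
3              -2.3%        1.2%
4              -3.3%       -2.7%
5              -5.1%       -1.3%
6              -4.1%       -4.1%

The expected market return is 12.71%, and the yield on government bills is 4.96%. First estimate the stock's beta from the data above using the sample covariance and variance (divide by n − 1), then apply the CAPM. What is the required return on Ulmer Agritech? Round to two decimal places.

18.36%

Mean R_i = (5.1 + 20.2 − 2.3 − 3.3 − 5.1 − 4.1) / 6 = 1.7500%
Mean R_m = (4.4 + 10.3 + 1.2 − 2.7 − 1.3 − 4.1) / 6 = 1.3000%
Σ(R_i − R̄_i)(R_m − R̄_m) = 246.4400  ⇒  Cov = 246.4400 / 5 = 49.2880
Σ(R_m − R̄_m)² = 142.5400  ⇒  Var(R_m) = 142.5400 / 5 = 28.5080
β = Cov / Var(R_m) = 49.2880 / 28.5080 = 1.7289
MRP = 12.71% − 4.96% = 7.75%
E(R) = R_f + β × MRP = 4.96% + 1.7289 × 7.75% = 18.36%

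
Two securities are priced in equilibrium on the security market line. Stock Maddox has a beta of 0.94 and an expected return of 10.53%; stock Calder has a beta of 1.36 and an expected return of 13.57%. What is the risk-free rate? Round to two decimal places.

3.73%

Both satisfy E(R) = R_f + β·MRP, so the slope of the SML is
MRP = (13.57% − 10.53%) / (1.36 − 0.94) = 3.04% / 0.42 = 7.2381%
R_f = E(R_Maddox) − β_Maddox·MRP = 10.53% − 0.94 × 7.2381% = 3.7262%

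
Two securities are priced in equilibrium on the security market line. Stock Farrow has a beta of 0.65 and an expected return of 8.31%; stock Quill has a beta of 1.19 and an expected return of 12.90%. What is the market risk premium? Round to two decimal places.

8.50%

Both satisfy E(R) = R_f + β·MRP, so the slope of the SML is
MRP = (12.90% − 8.31%) / (1.19 − 0.65) = 4.59% / 0.54 = 8.5000%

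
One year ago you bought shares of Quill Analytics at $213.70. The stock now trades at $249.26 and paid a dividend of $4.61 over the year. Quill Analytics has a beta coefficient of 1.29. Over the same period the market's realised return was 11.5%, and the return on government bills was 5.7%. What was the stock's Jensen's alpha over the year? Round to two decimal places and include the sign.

+5.62%

Realised HPR = (P1 + D1 − P0) / P0 = (249.26 + 4.61 − 213.70) / 213.70 = 40.17 / 213.70 = 18.7974%
MRP = 11.5% − 5.7% = 5.80%
CAPM required = R_f + β·MRP = 5.7% + 1.29 × 5.8% = 13.1820%
α = realised − required = 18.7974% − 13.1820% = +5.62%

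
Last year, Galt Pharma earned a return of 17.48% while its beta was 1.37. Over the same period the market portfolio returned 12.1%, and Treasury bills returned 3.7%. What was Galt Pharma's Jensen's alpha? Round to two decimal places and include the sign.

Market excess return = 12.1% − 3.7% = 8.40%
CAPM benchmark = R_f + β(R_m − R_f) = 3.7% + 1.37 × 8.4% = 15.2080%
α = actual − benchmark = 17.48% − 15.2080% = +2.27%

+2.27%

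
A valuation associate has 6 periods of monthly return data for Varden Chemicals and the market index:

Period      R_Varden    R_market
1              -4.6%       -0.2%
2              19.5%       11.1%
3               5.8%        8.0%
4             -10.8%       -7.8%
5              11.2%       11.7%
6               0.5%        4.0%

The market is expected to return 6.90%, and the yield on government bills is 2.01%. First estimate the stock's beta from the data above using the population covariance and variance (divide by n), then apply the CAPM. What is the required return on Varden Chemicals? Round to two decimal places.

8.70%

Mean R_i = (-4.6 + 19.5 + 5.8 − 10.8 + 11.2 + 0.5) / 6 = 3.6000%
Mean R_m = (-0.2 + 11.1 + 8.0 − 7.8 + 11.7 + 4.0) / 6 = 4.4667%
Σ(R_i − R̄_i)(R_m − R̄_m) = 384.5700  ⇒  Cov = 384.5700 / 6 = 64.0950
Σ(R_m − R̄_m)² = 281.2733  ⇒  Var(R_m) = 281.2733 / 6 = 46.8789
β = Cov / Var(R_m) = 64.0950 / 46.8789 = 1.3672
MRP = 6.90% − 2.01% = 4.89%
E(R) = R_f + β × MRP = 2.01% + 1.3672 × 4.89% = 8.70%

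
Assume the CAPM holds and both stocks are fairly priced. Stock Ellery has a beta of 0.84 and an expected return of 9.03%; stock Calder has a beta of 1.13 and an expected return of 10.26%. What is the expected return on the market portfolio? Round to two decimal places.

9.71%

Both satisfy E(R) = R_f + β·MRP, so the slope of the SML is
MRP = (10.26% − 9.03%) / (1.13 − 0.84) = 1.23% / 0.29 = 4.2414%
R_f = E(R_Ellery) − β_Ellery·MRP = 9.03% − 0.84 × 4.2414% = 5.4672%
E(R_m) = R_f + MRP = 5.4672% + 4.2414% = 9.71%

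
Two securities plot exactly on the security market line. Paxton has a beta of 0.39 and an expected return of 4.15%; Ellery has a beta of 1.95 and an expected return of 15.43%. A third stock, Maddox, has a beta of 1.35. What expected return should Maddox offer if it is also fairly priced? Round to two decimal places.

MRP (SML slope) = (15.43% − 4.15%) / (1.95 − 0.39) = 11.28% / 1.56 = 7.2308%
R_f (intercept) = 4.15% − 0.39 × 7.2308% = 1.3300%
E(R_Maddox) = R_f + β × MRP = 1.3300% + 1.35 × 7.2308% = 11.09%

11.09%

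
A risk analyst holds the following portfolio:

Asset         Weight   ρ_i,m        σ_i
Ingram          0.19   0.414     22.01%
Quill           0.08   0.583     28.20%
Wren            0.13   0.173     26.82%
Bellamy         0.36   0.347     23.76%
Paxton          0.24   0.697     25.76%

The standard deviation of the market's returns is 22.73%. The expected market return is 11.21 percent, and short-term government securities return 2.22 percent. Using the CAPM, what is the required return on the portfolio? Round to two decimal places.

β_Ingram = 0.414 × 22.01% / 22.73% = 0.4009
β_Quill = 0.583 × 28.20% / 22.73% = 0.7233
β_Wren = 0.173 × 26.82% / 22.73% = 0.2041
β_Bellamy = 0.347 × 23.76% / 22.73% = 0.3627
β_Paxton = 0.697 × 25.76% / 22.73% = 0.7899
β_P = Σ w_i β_i = 0.19×0.4009 + 0.08×0.7233 + 0.13×0.2041 + 0.36×0.3627 + 0.24×0.7899 = 0.4807
MRP = 11.21% − 2.22% = 8.99%
E(R_P) = R_f + β_P × MRP = 2.22% + 0.4807 × 8.99% = 6.54%

6.54%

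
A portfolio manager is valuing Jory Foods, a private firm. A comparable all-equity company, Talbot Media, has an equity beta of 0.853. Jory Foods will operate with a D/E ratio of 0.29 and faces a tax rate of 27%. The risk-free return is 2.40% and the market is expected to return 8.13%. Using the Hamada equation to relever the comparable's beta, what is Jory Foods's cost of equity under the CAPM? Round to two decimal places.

8.32%

β_L = β_U × [1 + (1 − t)(D/E)] = 0.853 × [1 + (1 − 0.27) × 0.29]
    = 0.853 × [1 + 0.73 × 0.29] = 0.853 × 1.2117 = 1.0336
MRP = 8.13% − 2.40% = 5.73%
E(R) = R_f + β_L × MRP = 2.40% + 1.0336 × 5.73% = 8.32%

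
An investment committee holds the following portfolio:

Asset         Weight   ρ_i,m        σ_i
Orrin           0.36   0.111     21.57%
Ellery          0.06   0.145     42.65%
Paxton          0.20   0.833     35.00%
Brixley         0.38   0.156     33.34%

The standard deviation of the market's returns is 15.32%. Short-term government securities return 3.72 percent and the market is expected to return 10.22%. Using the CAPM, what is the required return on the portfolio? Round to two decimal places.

β_Orrin = 0.111 × 21.57% / 15.32% = 0.1563
β_Ellery = 0.145 × 42.65% / 15.32% = 0.4037
β_Paxton = 0.833 × 35.00% / 15.32% = 1.9031
β_Brixley = 0.156 × 33.34% / 15.32% = 0.3395
β_P = Σ w_i β_i = 0.36×0.1563 + 0.06×0.4037 + 0.20×1.9031 + 0.38×0.3395 = 0.5901
MRP = 10.22% − 3.72% = 6.50%
E(R_P) = R_f + β_P × MRP = 3.72% + 0.5901 × 6.50% = 7.56%

7.56%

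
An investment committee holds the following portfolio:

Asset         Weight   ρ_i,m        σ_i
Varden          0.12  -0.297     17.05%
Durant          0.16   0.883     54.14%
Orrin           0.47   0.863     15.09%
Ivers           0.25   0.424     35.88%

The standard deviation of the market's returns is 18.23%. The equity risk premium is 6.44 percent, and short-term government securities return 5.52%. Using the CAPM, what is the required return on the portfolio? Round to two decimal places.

11.51%

β_Varden = -0.297 × 17.05% / 18.23% = -0.2778
β_Durant = 0.883 × 54.14% / 18.23% = 2.6224
β_Orrin = 0.863 × 15.09% / 18.23% = 0.7144
β_Ivers = 0.424 × 35.88% / 18.23% = 0.8345
β_P = Σ w_i β_i = 0.12×-0.2778 + 0.16×2.6224 + 0.47×0.7144 + 0.25×0.8345 = 0.9306
E(R_P) = R_f + β_P × MRP = 5.52% + 0.9306 × 6.44% = 11.51%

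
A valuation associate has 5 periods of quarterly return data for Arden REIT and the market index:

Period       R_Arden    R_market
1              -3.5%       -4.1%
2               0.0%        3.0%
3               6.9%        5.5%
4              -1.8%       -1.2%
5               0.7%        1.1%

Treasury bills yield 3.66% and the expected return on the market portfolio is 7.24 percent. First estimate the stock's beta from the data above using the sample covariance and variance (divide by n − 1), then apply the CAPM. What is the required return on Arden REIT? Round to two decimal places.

7.13%

Mean R_i = (-3.5 + 0.0 + 6.9 − 1.8 + 0.7) / 5 = 0.4600%
Mean R_m = (-4.1 + 3.0 + 5.5 − 1.2 + 1.1) / 5 = 0.8600%
Σ(R_i − R̄_i)(R_m − R̄_m) = 53.2520  ⇒  Cov = 53.2520 / 4 = 13.3130
Σ(R_m − R̄_m)² = 55.0120  ⇒  Var(R_m) = 55.0120 / 4 = 13.7530
β = Cov / Var(R_m) = 13.3130 / 13.7530 = 0.9680
MRP = 7.24% − 3.66% = 3.58%
E(R) = R_f + β × MRP = 3.66% + 0.9680 × 3.58% = 7.13%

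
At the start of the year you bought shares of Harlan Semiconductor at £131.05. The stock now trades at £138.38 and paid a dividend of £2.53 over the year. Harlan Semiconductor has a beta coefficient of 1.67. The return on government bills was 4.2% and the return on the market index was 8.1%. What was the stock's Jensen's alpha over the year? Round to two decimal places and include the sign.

-3.19%

Realised HPR = (P1 + D1 − P0) / P0 = (138.38 + 2.53 − 131.05) / 131.05 = 9.86 / 131.05 = 7.5238%
MRP = 8.1% − 4.2% = 3.90%
CAPM required = R_f + β·MRP = 4.2% + 1.67 × 3.9% = 10.7130%
α = realised − required = 7.5238% − 10.7130% = -3.19%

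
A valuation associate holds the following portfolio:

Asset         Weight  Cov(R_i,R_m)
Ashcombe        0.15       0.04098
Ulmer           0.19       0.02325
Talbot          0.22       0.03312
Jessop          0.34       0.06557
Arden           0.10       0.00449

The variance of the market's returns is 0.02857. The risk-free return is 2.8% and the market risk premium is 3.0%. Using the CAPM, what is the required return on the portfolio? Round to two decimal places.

β_Ashcombe = 0.04098 / 0.02857 = 1.4344
β_Ulmer = 0.02325 / 0.02857 = 0.8138
β_Talbot = 0.03312 / 0.02857 = 1.1593
β_Jessop = 0.06557 / 0.02857 = 2.2951
β_Arden = 0.00449 / 0.02857 = 0.1572
β_P = Σ w_i β_i = 0.15×1.4344 + 0.19×0.8138 + 0.22×1.1593 + 0.34×2.2951 + 0.10×0.1572 = 1.4209
E(R_P) = R_f + β_P × MRP = 2.8% + 1.4209 × 3.0% = 7.06%

7.06%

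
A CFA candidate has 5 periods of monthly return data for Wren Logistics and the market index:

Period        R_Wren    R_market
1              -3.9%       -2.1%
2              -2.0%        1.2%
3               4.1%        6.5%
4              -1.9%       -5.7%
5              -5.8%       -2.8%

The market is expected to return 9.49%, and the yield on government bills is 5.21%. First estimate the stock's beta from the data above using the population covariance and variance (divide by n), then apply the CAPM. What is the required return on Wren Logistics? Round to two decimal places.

Mean R_i = (-3.9 − 2.0 + 4.1 − 1.9 − 5.8) / 5 = -1.9000%
Mean R_m = (-2.1 + 1.2 + 6.5 − 5.7 − 2.8) / 5 = -0.5800%
Σ(R_i − R̄_i)(R_m − R̄_m) = 54.0000  ⇒  Cov = 54.0000 / 5 = 10.8000
Σ(R_m − R̄_m)² = 86.7480  ⇒  Var(R_m) = 86.7480 / 5 = 17.3496
β = Cov / Var(R_m) = 10.8000 / 17.3496 = 0.6225
MRP = 9.49% − 5.21% = 4.28%
E(R) = R_f + β × MRP = 5.21% + 0.6225 × 4.28% = 7.87%

7.87%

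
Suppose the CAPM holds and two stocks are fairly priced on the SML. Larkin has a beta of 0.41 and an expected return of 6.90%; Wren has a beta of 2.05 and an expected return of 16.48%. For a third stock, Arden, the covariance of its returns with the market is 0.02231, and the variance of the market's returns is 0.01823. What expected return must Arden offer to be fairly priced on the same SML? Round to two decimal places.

MRP = (16.48% − 6.90%) / (2.05 − 0.41) = 5.8415%
R_f = 6.90% − 0.41 × 5.8415% = 4.5050%
β_Arden = Cov / Var(R_m) = 0.02231 / 0.01823 = 1.2238
E(R_Arden) = R_f + β × MRP = 4.5050% + 1.2238 × 5.8415% = 11.65%

11.65%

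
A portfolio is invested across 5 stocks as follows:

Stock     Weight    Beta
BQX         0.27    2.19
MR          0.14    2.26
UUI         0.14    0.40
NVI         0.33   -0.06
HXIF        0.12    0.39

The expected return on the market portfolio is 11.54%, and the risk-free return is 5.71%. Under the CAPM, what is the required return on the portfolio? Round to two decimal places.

11.49%

β_P = Σ w_i β_i = 0.27×2.19 + 0.14×2.26 + 0.14×0.40 + 0.33×-0.06 + 0.12×0.39 = 0.9907
MRP = 11.54% − 5.71% = 5.83%
E(R_P) = R_f + β_P × MRP = 5.71% + 0.9907 × 5.83% = 11.49%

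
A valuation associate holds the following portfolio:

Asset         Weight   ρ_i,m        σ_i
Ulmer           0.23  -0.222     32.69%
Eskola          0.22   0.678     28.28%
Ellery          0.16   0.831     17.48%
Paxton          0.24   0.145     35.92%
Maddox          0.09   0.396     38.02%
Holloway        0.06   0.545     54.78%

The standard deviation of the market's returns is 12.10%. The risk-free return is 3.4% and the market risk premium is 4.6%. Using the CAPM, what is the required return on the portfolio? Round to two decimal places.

6.92%

β_Ulmer = -0.222 × 32.69% / 12.10% = -0.5998
β_Eskola = 0.678 × 28.28% / 12.10% = 1.5846
β_Ellery = 0.831 × 17.48% / 12.10% = 1.2005
β_Paxton = 0.145 × 35.92% / 12.10% = 0.4304
β_Maddox = 0.396 × 38.02% / 12.10% = 1.2443
β_Holloway = 0.545 × 54.78% / 12.10% = 2.4674
β_P = Σ w_i β_i = 0.23×-0.5998 + 0.22×1.5846 + 0.16×1.2005 + 0.24×0.4304 + 0.09×1.2443 + 0.06×2.4674 = 0.7661
E(R_P) = R_f + β_P × MRP = 3.4% + 0.7661 × 4.6% = 6.92%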